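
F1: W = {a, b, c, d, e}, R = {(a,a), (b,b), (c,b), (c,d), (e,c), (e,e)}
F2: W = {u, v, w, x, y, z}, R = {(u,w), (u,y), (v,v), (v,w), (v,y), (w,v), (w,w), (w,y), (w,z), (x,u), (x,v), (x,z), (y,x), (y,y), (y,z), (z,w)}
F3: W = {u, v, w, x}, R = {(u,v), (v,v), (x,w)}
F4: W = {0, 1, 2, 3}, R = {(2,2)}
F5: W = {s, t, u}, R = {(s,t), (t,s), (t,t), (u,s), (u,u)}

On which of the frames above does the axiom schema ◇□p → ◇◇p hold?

The schema corresponds to a generalized confluence (Geach) condition: ∀x ∀y (xRy → ∃w (yRw ∧ xR²w)).
F1: fails — cRd but no w with dRw and cR²w.
F2: condition met.
F3: fails — xRw but no t with wRt and xR²t.
F4: condition met.
F5: condition met.
Valid on: F2, F4, F5.

F2, F4, F5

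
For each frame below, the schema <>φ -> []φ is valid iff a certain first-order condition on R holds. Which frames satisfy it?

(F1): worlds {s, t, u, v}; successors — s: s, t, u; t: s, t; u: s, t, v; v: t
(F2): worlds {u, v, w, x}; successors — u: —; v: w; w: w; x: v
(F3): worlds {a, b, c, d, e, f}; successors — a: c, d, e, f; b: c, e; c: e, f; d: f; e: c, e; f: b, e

(F2)

The schema corresponds to partial functionality: forall x forall y forall z (Rxy & Rxz -> y = z).
(F1): fails — s sees both s and t.
(F2): ✓.
(F3): fails — a sees both c and d.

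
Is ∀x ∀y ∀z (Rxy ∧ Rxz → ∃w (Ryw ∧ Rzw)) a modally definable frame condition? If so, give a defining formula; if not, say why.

Yes, by ◇□r → □◇r

Yes: it is convergence, defined by the .2 schema ◇□r → □◇r.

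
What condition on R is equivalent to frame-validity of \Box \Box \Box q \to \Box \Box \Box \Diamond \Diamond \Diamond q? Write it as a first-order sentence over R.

This is a Sahlqvist (Geach-type) schema ◇^0□^3q → □^3◇^3q.
Minimal-valuation argument: fix x; take any y with xR^0y and any z with xR^3z. Set V(q) to the set of worlds R-reachable from y in exactly 3 steps. Then □^3q holds at y, so the antecedent holds at x; validity forces ◇^3q at z, giving a w with zR^3w and yR^3w.
First-order correspondent: \forall x \forall z (x R^3 z \to \exists w (x R^3 w \wedge z R^3 w)).

\forall x \forall z (x R^3 z \to \exists w (x R^3 w \wedge z R^3 w))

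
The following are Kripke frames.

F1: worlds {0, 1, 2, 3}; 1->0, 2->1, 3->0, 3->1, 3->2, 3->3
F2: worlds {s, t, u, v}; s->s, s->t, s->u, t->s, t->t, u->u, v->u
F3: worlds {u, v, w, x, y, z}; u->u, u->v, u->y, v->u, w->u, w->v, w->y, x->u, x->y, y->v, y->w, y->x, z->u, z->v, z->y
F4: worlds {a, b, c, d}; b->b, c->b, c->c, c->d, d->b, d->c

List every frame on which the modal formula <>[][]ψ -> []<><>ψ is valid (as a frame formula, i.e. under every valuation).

Frame correspondent (Sahlqvist): forall x forall y forall z ((xRy & xRz) -> exists w (y R^2 w & z R^2 w)) — i.e. a generalized confluence (Geach) condition.
F1: fails — 1R0, 1R0 but no w with 0R²w and 0R²w.
F2: holds.
F3: holds.
F4: holds.

F2, F3, F4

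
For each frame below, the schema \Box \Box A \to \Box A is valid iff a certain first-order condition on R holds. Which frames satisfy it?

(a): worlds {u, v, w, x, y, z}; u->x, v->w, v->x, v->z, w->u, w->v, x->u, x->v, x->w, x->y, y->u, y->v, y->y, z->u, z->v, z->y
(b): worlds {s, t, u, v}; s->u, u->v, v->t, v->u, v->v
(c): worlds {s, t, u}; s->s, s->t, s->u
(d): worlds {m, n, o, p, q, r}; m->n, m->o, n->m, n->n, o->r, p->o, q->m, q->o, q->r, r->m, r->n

Frame correspondent (Sahlqvist): \forall x \forall y (Rxy \to \exists z (Rxz \wedge Rzy)) — i.e. density.
(a): fails — Rwu but no t with Rwt and Rtu.
(b): fails — Rsu but no z with Rsz and Rzu.
(c): satisfies the condition.
(d): fails — Ror but no z with Roz and Rzr.

(c)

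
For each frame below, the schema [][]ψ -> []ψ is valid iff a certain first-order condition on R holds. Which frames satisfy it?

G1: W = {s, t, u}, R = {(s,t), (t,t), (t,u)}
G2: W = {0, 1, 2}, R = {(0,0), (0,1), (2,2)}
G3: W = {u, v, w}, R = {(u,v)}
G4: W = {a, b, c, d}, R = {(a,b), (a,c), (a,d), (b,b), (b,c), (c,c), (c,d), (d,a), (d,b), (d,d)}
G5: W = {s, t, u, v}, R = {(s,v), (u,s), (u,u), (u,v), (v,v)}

G1, G2, G4, G5

Frame correspondent (Sahlqvist): forall x forall y (Rxy -> exists z (Rxz & Rzy)) — i.e. density.
G1: satisfies the condition.
G2: satisfies the condition.
G3: fails — Ruv but no z with Ruz and Rzv.
G4: satisfies the condition.
G5: satisfies the condition.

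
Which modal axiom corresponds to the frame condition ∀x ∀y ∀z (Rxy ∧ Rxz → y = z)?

◇ψ → □ψ

This is partial functionality; the standard corresponding axiom is CD: ◇ψ → □ψ.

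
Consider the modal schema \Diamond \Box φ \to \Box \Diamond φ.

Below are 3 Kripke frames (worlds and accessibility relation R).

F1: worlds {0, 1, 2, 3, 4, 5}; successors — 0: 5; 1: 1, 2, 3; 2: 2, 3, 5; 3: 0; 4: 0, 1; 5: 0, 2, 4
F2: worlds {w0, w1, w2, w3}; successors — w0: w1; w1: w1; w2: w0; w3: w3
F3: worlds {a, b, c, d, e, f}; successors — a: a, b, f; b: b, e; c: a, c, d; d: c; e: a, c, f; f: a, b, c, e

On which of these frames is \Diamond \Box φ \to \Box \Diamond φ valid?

F2

This is the axiom for convergence; its first-order frame correspondent is \forall x \forall y \forall z (Rxy \wedge Rxz \to \exists w (Ryw \wedge Rzw)).
F1: fails — R12 and R13 but 2 and 3 have no common successor.
F2: satisfies the condition.
F3: fails — Rbb and Rbe but b and e have no common successor.
Valid on: F2.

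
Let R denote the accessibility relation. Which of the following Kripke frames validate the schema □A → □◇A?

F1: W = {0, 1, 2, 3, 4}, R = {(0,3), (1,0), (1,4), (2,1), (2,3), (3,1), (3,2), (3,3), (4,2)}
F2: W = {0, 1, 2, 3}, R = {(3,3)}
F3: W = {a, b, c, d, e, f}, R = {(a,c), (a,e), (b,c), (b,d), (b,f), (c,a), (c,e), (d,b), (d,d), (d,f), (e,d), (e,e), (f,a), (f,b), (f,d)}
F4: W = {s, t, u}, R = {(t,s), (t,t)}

F2

Frame correspondent (Sahlqvist): ∀x ∀z (xRz → ∃w (xRw ∧ zRw)) — i.e. a generalized confluence (Geach) condition.
F1: fails — 1R0 but no w with 1Rw and 0Rw.
F2: ✓.
F3: fails — bRc but no w with bRw and cRw.
F4: fails — tRs but no w with tRw and sRw.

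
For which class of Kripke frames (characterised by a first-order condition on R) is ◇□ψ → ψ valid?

This is frame-equivalent to ψ → □◇ψ (substitute ¬ψ for ψ and contrapose).
Suppose ψ→□◇ψ is valid. Take Rxy and set V(ψ)={x}. Then ψ at x, so □◇ψ at x, so ◇ψ at y, so some z with Ryz has ψ; z=x, i.e. Ryx.
Conversely, any frame satisfying ∀x ∀y (Rxy → Ryx) validates the schema.
So the correspondent is symmetry.

symmetry: ∀x ∀y (Rxy → Ryx)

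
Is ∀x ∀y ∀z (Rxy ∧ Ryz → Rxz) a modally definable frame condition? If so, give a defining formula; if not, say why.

This is a Sahlqvist condition; the 4 axiom □q → □□q defines it.

Definable; □q → □□q defines it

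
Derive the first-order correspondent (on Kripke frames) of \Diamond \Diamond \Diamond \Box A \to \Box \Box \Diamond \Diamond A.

This is a Sahlqvist (Geach-type) schema ◇^3□^1A → □^2◇^2A.
Minimal-valuation argument: fix x; take any y with xR^3y and any z with xR^2z. Set V(A) to the set of worlds R-reachable from y in exactly 1 step. Then □^1A holds at y, so the antecedent holds at x; validity forces ◇^2A at z, giving a w with zR^2w and yR^1w.
First-order correspondent: \forall x \forall y \forall z ((x R^3 y \wedge x R^2 z) \to \exists w (yRw \wedge z R^2 w)).

\forall x \forall y \forall z ((x R^3 y \wedge x R^2 z) \to \exists w (yRw \wedge z R^2 w))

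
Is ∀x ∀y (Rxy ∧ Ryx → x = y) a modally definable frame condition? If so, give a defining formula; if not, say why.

If a class were modally definable it would be closed under surjective bounded morphisms (Goldblatt–Thomason).
The 8-cycle (worlds s,t,u,v,w,x,y,z with s→t→u→v→w→x→y→z→s) is antisymmetric. Sending even-indexed worlds to • and odd-indexed worlds to ∘ is a surjective bounded morphism onto the two-world frame with •↔∘, which is not antisymmetric.
So the class is not modally definable.

Not modally definable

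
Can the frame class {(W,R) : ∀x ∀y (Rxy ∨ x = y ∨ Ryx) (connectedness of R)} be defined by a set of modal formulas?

No — not modally definable

If a class were modally definable it would be closed under disjoint unions (Goldblatt–Thomason).
Take 4 disjoint single-world reflexive frames: each is trivially connected, but their disjoint union has 4 worlds with no edge between distinct components, so it is not connected.
Hence connectedness of R is not modally definable.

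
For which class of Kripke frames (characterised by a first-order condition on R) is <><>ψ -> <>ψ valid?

This is a form of the 4 axiom.
It corresponds to transitivity: forall x forall y forall z (Rxy & Ryz -> Rxz).

transitivity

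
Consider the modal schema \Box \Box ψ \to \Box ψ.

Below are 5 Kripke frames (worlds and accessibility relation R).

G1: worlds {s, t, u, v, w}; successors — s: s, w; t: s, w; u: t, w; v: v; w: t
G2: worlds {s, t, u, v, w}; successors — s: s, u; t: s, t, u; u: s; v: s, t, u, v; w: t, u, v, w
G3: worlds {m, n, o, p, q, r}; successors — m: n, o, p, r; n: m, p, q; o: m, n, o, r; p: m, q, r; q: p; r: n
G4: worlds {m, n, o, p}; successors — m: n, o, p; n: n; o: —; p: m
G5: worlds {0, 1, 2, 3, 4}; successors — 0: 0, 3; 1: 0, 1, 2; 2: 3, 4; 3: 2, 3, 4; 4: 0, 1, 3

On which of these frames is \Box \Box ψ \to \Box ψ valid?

This is the axiom for density; its first-order frame correspondent is \forall x \forall y (Rxy \to \exists z (Rxz \wedge Rzy)).
G1: fails — Rwt but no z with Rwz and Rzt.
G2: condition met.
G3: fails — Rpm but no z with Rpz and Rzm.
G4: fails — Rpm but no z with Rpz and Rzm.
G5: condition met.

G2, G5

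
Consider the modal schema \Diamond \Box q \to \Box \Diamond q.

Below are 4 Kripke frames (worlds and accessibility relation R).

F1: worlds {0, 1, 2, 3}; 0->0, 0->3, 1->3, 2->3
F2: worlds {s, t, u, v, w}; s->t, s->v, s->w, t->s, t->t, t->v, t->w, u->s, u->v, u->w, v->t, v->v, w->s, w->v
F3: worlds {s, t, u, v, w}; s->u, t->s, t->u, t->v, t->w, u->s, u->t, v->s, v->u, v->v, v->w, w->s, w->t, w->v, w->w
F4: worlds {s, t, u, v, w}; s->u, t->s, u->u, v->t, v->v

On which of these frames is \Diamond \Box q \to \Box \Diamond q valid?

F2

Frame correspondent (Sahlqvist): \forall x \forall y \forall z (Rxy \wedge Rxz \to \exists w (Ryw \wedge Rzw)) — i.e. convergence.
F1: fails — R00 and R03 but 0 and 3 have no common successor.
F2: ✓.
F3: fails — Rts and Rtw but s and w have no common successor.
F4: fails — Rvv and Rvt but v and t have no common successor.
Valid on: F2.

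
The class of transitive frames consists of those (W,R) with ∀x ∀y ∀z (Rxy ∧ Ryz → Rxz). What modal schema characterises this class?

The condition is transitivity. The 4 schema □s → □□s defines it.
Suppose □s→□□s is valid. Take Rxy, Ryz and set V(s)={w : Rxw}. Then □s at x, so □□s at x, so □s at y, so s at z, i.e. Rxz.

□s → □□s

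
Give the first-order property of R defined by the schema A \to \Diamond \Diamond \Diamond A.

This is a Sahlqvist (Geach-type) schema ◇^0□^0A → □^0◇^3A.
Minimal-valuation argument: fix x; take any y with xR^0y and any z with xR^0z. Set V(A) to the set of worlds R-reachable from y in exactly 0 steps. Then □^0A holds at y, so the antecedent holds at x; validity forces ◇^3A at z, giving a w with zR^3w and yR^0w.
First-order correspondent: \forall x \exists w (x = w \wedge x R^3 w).

\forall x \exists w (x = w \wedge x R^3 w)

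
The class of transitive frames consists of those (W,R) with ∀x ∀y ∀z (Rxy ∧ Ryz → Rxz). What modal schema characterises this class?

A defining formula is □ψ → □□ψ (the 4 axiom).
Suppose □ψ→□□ψ is valid. Take Rxy, Ryz and set V(ψ)={w : Rxw}. Then □ψ at x, so □□ψ at x, so □ψ at y, so ψ at z, i.e. Rxz.

□ψ → □□ψ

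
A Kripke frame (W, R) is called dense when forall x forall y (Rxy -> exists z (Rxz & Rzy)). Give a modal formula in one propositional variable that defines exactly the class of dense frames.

□□ψ → □ψ

A defining formula is □□ψ → □ψ (the C4 axiom).
Suppose □□ψ→□ψ is valid. Take Rxy and set V(ψ)={w : xR²w}. Then □□ψ at x, so □ψ at x, so ψ at y, i.e. ∃z(Rxz∧Rzy).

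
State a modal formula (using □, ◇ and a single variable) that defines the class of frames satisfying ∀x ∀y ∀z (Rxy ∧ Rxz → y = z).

This is partial functionality; the standard corresponding axiom is CD: ◇p → □p.

◇p → □p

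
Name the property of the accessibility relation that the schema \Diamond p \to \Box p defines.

partial functionality

This is the CD axiom.
Its frame correspondent is partial functionality — \forall x \forall y \forall z (Rxy \wedge Rxz \to y = z).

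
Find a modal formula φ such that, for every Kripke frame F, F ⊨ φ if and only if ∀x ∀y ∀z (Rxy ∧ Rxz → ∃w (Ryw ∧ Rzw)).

The condition is convergence. The .2 schema ◇□ψ → □◇ψ defines it.
Suppose ◇□ψ→□◇ψ is valid. Take Rxy, Rxz and set V(ψ)={w : Ryw}. Then □ψ at y so ◇□ψ at x, so □◇ψ at x, so ◇ψ at z, giving w with Rzw and Ryw.

◇□ψ → □◇ψ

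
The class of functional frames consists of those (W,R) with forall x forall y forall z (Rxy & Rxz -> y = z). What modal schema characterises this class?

◇q → □q

A defining formula is ◇q → □q (the CD axiom).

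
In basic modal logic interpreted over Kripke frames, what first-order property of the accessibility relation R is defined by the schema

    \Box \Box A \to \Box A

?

Suppose □□A→□A is valid. Take Rxy and set V(A)={w : xR²w}. Then □□A at x, so □A at x, so A at y, i.e. ∃z(Rxz∧Rzy).
Conversely, on a frame with density the schema holds at every world under every valuation.
So the correspondent is density.

Density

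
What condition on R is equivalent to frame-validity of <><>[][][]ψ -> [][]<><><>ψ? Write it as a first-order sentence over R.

This is a Sahlqvist (Geach-type) schema ◇^2□^3ψ → □^2◇^3ψ.
First-order correspondent: forall x forall y forall z ((x R^2 y & x R^2 z) -> exists w (y R^3 w & z R^3 w)).

forall x forall y forall z ((x R^2 y & x R^2 z) -> exists w (y R^3 w & z R^3 w))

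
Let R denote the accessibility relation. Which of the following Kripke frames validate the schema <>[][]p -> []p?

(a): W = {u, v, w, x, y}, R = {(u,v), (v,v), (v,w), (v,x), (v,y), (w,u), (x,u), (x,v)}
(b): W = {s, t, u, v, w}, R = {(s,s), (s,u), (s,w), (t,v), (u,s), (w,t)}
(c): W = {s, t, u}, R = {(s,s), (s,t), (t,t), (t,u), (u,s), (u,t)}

(c)

This is the axiom for a generalized confluence (Geach) condition; its first-order frame correspondent is forall x forall y forall z ((xRy & xRz) -> exists w (y R^2 w & z = w)).
(a): fails — vRw, vRw but no t with wR²t and w=t.
(b): fails — sRw, sRs but no w* with wR²w* and s=w*.
(c): holds.
Valid on: (c).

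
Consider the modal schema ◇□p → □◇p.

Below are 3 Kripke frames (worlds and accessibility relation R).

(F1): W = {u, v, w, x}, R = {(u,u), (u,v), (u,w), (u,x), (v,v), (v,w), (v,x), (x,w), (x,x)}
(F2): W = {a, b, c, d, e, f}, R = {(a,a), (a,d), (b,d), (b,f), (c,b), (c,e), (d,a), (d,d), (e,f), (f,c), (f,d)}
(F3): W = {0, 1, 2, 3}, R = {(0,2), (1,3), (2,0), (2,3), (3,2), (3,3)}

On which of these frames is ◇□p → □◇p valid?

This is the axiom for convergence; its first-order frame correspondent is ∀x ∀y ∀z (Rxy ∧ Rxz → ∃w (Ryw ∧ Rzw)).
(F1): fails — Ruv and Ruw but v and w have no common successor.
(F2): fails — Rfc and Rfd but c and d have no common successor.
(F3): ✓.

(F3)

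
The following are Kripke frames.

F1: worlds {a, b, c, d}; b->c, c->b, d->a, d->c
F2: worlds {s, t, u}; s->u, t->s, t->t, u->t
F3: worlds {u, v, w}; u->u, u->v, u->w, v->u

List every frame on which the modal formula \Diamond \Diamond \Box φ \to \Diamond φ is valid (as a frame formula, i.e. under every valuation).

The schema corresponds to a generalized confluence (Geach) condition: \forall x \forall y (x R^2 y \to \exists w (yRw \wedge xRw)).
F1: holds.
F2: fails — sR²t but no w with tRw and sRw.
F3: fails — uR²w but no t with wRt and uRt.

F1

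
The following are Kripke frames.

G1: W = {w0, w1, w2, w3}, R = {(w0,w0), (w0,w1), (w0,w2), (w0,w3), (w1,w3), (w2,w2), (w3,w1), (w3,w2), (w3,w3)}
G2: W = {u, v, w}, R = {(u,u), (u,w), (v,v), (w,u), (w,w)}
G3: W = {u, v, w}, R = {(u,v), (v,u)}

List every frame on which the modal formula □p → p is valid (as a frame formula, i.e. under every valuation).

G2

This is the axiom for reflexivity; its first-order frame correspondent is ∀x Rxx.
G1: fails — world w1 does not see itself.
G2: satisfies the condition.
G3: fails — world u does not see itself.
Valid on: G2.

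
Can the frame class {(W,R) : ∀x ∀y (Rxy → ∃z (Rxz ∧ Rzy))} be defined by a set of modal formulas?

Yes: it is density, defined by the C4 schema □□q → □q.

Yes — defined by □□q → □q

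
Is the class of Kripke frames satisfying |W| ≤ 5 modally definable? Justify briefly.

Modal frame validity is preserved under disjoint unions.
Any modal formula valid on each of 6 disjoint one-world frames is valid on their disjoint union (validity is preserved under disjoint unions). Each one-world frame has |W|=1≤5, but the union has |W|=6.
So no modal formula (or set of formulas) defines exactly the |W|≤5 frames.

Not definable by any modal formula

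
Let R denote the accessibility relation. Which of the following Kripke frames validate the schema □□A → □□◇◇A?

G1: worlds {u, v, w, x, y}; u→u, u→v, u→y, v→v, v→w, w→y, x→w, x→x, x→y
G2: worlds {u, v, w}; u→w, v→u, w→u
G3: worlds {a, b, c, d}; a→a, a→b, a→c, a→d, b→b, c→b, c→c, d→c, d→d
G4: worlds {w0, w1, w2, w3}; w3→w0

G2, G3, G4

The schema corresponds to a generalized confluence (Geach) condition: ∀x ∀z (xR²z → ∃w (xR²w ∧ zR²w)).
G1: fails — uR²w but no t with uR²t and wR²t.
G2: condition met.
G3: condition met.
G4: condition met.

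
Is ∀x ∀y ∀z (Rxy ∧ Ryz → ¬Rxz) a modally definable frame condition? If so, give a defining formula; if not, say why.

No

Modal frame validity is preserved under surjective bounded morphisms.
The 3-cycle (worlds a,b,c with a→b→c→a) is intransitive. Mapping every world to a single reflexive point • is a surjective bounded morphism; the reflexive point is not intransitive (R••∧R•• but R••).
So no modal formula (or set of formulas) defines exactly the intransitive frames.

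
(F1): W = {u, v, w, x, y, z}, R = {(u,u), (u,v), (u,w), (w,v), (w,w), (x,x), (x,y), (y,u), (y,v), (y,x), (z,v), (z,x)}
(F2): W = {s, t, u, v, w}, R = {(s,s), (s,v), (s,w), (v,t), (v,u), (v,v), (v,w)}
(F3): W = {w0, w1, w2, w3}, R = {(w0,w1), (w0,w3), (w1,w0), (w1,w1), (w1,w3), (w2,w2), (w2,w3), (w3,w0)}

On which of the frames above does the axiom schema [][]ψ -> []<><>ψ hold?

(F3)

Frame correspondent (Sahlqvist): forall x forall z (xRz -> exists w (x R^2 w & z R^2 w)) — i.e. a generalized confluence (Geach) condition.
(F1): fails — uRv but no t with uR²t and vR²t.
(F2): fails — sRw but no w* with sR²w* and wR²w*.
(F3): holds.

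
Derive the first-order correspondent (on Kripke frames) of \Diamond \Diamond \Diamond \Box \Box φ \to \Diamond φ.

\forall x \forall y (x R^3 y \to \exists w (y R^2 w \wedge xRw))

This is a Sahlqvist (Geach-type) schema ◇^3□^2φ → □^0◇^1φ.
Minimal-valuation argument: fix x; take any y with xR^3y and any z with xR^0z. Set V(φ) to the set of worlds R-reachable from y in exactly 2 steps. Then □^2φ holds at y, so the antecedent holds at x; validity forces ◇^1φ at z, giving a w with zR^1w and yR^2w.
First-order correspondent: \forall x \forall y (x R^3 y \to \exists w (y R^2 w \wedge xRw)).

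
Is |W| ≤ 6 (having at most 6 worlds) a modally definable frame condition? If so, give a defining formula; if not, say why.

Any modally definable frame class is closed under disjoint unions.
Any modal formula valid on each of 7 disjoint one-world frames is valid on their disjoint union (validity is preserved under disjoint unions). Each one-world frame has |W|=1≤6, but the union has |W|=7.
So no modal formula (or set of formulas) defines exactly the |W|≤6 frames.

No — not modally definable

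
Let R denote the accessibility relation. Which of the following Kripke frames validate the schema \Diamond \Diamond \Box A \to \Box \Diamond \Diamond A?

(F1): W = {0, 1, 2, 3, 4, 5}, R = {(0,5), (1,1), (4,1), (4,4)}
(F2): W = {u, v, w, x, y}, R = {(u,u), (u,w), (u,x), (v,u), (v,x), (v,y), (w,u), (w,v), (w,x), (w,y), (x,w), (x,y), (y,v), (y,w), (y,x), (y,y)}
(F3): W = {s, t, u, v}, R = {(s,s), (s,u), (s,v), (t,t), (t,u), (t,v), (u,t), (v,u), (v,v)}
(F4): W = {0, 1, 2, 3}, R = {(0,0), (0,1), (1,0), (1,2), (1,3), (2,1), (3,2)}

(F1), (F2), (F3)

Frame correspondent (Sahlqvist): \forall x \forall y \forall z ((x R^2 y \wedge xRz) \to \exists w (yRw \wedge z R^2 w)) — i.e. a generalized confluence (Geach) condition.
(F1): condition met.
(F2): condition met.
(F3): condition met.
(F4): fails — 1R²1, 1R3 but no w with 1Rw and 3R²w.
Valid on: (F1), (F2), (F3).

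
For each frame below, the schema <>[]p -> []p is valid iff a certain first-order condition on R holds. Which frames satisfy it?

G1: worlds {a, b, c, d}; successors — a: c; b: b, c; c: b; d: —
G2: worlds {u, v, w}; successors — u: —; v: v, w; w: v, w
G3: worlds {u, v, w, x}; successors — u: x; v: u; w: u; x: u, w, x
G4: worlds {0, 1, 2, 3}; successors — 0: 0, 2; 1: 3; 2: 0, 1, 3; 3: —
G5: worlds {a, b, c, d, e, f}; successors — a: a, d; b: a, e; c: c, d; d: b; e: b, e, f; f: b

G2

The schema corresponds to the Euclidean property: forall x forall y forall z (Rxy & Rxz -> Ryz).
G1: fails — Rac and Rac but not Rcc.
G2: holds.
G3: fails — Rvu and Rvu but not Ruu.
G4: fails — R02 and R02 but not R22.
G5: fails — Rad and Raa but not Rda.
Valid on: G2.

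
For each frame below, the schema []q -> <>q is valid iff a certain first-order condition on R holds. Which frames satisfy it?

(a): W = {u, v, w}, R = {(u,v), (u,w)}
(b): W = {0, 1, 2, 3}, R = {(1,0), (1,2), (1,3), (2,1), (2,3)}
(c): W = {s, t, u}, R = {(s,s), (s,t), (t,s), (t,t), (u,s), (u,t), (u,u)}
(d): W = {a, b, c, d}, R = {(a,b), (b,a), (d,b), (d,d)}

This is the axiom for seriality; its first-order frame correspondent is forall x exists y Rxy.
(a): fails — world v has no successor.
(b): fails — world 0 has no successor.
(c): condition met.
(d): fails — world c has no successor.
Valid on: (c).

(c)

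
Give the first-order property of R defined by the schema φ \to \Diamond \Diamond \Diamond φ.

\forall x \exists w (x = w \wedge x R^3 w)

This is a Sahlqvist (Geach-type) schema ◇^0□^0φ → □^0◇^3φ.
First-order correspondent: \forall x \exists w (x = w \wedge x R^3 w).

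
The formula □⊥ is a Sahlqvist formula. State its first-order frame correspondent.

emptiness of R

□⊥ is valid iff no world has any successor (otherwise □⊥ fails at any world with one).
Conversely, any frame satisfying ∀x ∀y ¬Rxy validates the schema.
Frame condition: ∀x ∀y ¬Rxy.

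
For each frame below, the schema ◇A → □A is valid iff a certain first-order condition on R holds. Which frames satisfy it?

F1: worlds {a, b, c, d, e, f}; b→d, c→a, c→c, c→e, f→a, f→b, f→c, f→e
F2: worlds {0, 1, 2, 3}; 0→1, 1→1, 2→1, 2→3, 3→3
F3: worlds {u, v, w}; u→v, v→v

F3

Frame correspondent (Sahlqvist): ∀x ∀y ∀z (Rxy ∧ Rxz → y = z) — i.e. partial functionality.
F1: fails — c sees both a and c.
F2: fails — 2 sees both 1 and 3.
F3: ✓.
Valid on: F3.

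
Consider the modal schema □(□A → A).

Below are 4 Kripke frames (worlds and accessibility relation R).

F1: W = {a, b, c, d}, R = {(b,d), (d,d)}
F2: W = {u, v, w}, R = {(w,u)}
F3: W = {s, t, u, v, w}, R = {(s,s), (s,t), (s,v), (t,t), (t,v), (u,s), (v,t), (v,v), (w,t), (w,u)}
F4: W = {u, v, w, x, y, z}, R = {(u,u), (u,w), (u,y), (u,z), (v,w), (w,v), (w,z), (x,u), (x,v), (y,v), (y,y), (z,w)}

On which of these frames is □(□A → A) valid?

F1

The schema corresponds to shift-reflexivity: ∀x ∀y (Rxy → Ryy).
F1: ✓.
F2: fails — Rwu but not Ruu.
F3: fails — Rwu but not Ruu.
F4: fails — Ruz but not Rzz.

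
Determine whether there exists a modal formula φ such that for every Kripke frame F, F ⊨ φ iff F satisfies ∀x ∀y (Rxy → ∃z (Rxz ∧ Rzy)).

This is a Sahlqvist condition; the C4 axiom □□q → □q defines it.
Suppose □□q→□q is valid. Take Rxy and set V(q)={w : xR²w}. Then □□q at x, so □q at x, so q at y, i.e. ∃z(Rxz∧Rzy).

Definable; □□q → □q defines it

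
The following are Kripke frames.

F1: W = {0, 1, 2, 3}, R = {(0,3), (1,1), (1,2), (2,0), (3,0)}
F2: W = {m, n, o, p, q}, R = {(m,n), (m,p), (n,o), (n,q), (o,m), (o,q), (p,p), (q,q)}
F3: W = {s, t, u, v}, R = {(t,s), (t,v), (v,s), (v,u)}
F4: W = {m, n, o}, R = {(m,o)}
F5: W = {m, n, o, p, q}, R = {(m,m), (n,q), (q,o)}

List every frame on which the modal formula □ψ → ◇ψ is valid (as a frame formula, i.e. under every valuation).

F1, F2

The schema corresponds to seriality: ∀x ∃y Rxy.
F1: condition met.
F2: condition met.
F3: fails — world s has no successor.
F4: fails — world n has no successor.
F5: fails — world o has no successor.
Valid on: F1, F2.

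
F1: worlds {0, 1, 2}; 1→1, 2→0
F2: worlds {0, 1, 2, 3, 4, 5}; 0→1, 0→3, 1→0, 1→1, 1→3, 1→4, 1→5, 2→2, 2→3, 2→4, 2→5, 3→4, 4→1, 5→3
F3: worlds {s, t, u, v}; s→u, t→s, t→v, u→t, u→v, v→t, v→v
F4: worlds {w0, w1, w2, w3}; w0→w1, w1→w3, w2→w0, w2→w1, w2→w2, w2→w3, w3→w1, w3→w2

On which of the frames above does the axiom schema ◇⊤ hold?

F2, F3, F4

This is the axiom for seriality; its first-order frame correspondent is ∀x ∃y Rxy.
F1: fails — world 0 has no successor.
F2: ✓.
F3: ✓.
F4: ✓.
Valid on: F2, F3, F4.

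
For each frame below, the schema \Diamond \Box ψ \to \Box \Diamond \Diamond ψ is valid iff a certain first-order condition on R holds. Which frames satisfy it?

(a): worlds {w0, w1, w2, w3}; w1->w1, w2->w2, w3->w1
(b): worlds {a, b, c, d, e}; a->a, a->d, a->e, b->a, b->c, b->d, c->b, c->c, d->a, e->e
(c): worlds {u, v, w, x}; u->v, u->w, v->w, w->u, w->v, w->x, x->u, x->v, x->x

This is the axiom for a generalized confluence (Geach) condition; its first-order frame correspondent is \forall x \forall y \forall z ((xRy \wedge xRz) \to \exists w (yRw \wedge z R^2 w)).
(a): condition met.
(b): fails — aRd, aRe but no w with dRw and eR²w.
(c): fails — uRv, uRv but no t with vRt and vR²t.
Valid on: (a).

(a)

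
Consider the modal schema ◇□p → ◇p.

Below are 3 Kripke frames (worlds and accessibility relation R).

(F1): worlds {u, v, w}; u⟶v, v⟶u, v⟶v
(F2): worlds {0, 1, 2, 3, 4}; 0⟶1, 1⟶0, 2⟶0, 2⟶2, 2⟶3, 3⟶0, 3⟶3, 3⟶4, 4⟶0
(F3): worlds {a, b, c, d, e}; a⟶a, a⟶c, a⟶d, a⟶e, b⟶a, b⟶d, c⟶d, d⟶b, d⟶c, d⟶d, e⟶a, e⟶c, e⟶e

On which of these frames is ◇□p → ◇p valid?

(F1)

Frame correspondent (Sahlqvist): ∀x ∀y (xRy → ∃w (yRw ∧ xRw)) — i.e. a generalized confluence (Geach) condition.
(F1): satisfies the condition.
(F2): fails — 0R1 but no w with 1Rw and 0Rw.
(F3): fails — eRc but no w with cRw and eRw.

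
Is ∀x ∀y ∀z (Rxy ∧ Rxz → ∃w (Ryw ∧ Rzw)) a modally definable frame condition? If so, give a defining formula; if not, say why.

The condition is convergence. A defining modal formula is ◇□q → □◇q.
Suppose ◇□q→□◇q is valid. Take Rxy, Rxz and set V(q)={w : Ryw}. Then □q at y so ◇□q at x, so □◇q at x, so ◇q at z, giving w with Rzw and Ryw.

Definable; ◇□q → □◇q defines it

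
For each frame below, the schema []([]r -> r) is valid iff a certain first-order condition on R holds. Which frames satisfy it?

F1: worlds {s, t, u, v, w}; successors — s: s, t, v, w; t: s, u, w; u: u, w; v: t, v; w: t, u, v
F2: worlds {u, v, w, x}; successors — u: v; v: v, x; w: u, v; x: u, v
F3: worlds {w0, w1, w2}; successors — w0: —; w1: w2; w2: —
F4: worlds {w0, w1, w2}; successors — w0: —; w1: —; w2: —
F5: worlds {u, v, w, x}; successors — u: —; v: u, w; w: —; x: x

Frame correspondent (Sahlqvist): forall x forall y (Rxy -> Ryy) — i.e. shift-reflexivity.
F1: fails — Rwt but not Rtt.
F2: fails — Rwu but not Ruu.
F3: fails — Rw1w2 but not Rw2w2.
F4: satisfies the condition.
F5: fails — Rvu but not Ruu.
Valid on: F4.

F4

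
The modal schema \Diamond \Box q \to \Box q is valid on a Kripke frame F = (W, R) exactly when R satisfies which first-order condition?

Equivalently (dual form): ◇q → □◇q.
Suppose ◇q→□◇q is valid. Take Rxy, Rxz and set V(q)={y}. Then ◇q at x, so □◇q at x, so ◇q at z, so some w with Rzw has q; w=y, i.e. Rzy. By symmetry of the argument, Ryz.

the Euclidean property: \forall x \forall y \forall z (Rxy \wedge Rxz \to Ryz)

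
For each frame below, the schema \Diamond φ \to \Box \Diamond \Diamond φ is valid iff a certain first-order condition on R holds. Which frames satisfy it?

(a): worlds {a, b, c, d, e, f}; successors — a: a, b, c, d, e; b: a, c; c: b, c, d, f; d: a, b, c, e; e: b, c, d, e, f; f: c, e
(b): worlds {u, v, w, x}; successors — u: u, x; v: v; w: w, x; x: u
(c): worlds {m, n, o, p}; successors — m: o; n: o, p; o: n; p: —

Frame correspondent (Sahlqvist): \forall x \forall y \forall z ((xRy \wedge xRz) \to \exists w (y = w \wedge z R^2 w)) — i.e. a generalized confluence (Geach) condition.
(a): satisfies the condition.
(b): fails — wRw, wRx but no t with w=t and xR²t.
(c): fails — nRo, nRp but no w with o=w and pR²w.
Valid on: (a).

(a)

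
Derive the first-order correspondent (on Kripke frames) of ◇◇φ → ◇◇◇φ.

∀x ∀y (xR²y → ∃w (y = w ∧ xR³w))

This is a Sahlqvist (Geach-type) schema ◇^2□^0φ → □^0◇^3φ.
Minimal-valuation argument: fix x; take any y with xR^2y and any z with xR^0z. Set V(φ) to the set of worlds R-reachable from y in exactly 0 steps. Then □^0φ holds at y, so the antecedent holds at x; validity forces ◇^3φ at z, giving a w with zR^3w and yR^0w.
First-order correspondent: ∀x ∀y (xR²y → ∃w (y = w ∧ xR³w)).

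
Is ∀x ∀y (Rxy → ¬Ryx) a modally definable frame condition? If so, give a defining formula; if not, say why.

No — not modally definable

If a class were modally definable it would be closed under surjective bounded morphisms (Goldblatt–Thomason).
The 3-cycle (worlds s,t,u with s→t→u→s) is asymmetric. Mapping every world to a single reflexive point • is a surjective bounded morphism, and the reflexive point is not asymmetric (R•• but asymmetry requires ¬R••).
So the class is not modally definable.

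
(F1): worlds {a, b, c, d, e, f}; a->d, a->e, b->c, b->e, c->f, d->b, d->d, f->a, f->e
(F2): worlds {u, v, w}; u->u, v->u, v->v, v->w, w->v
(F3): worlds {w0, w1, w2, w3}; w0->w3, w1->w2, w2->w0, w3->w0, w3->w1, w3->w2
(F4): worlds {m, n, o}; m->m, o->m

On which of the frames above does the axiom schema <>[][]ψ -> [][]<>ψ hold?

This is the axiom for a generalized confluence (Geach) condition; its first-order frame correspondent is forall x forall y forall z ((xRy & x R^2 z) -> exists w (y R^2 w & zRw)).
(F1): fails — aRe, aR²b but no w with eR²w and bRw.
(F2): fails — vRu, vR²w but no t with uR²t and wRt.
(F3): fails — w3Rw0, w3R²w0 but no w with w0R²w and w0Rw.
(F4): condition met.
Valid on: (F4).

(F4)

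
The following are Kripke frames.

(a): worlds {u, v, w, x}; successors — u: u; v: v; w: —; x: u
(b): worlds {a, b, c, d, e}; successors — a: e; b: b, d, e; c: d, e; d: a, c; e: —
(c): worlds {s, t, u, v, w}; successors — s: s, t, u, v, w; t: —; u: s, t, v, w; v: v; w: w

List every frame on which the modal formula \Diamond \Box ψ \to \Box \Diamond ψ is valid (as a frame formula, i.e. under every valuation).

This is the axiom for convergence; its first-order frame correspondent is \forall x \forall y \forall z (Rxy \wedge Rxz \to \exists w (Ryw \wedge Rzw)).
(a): condition met.
(b): fails — Rae and Rae but e and e have no common successor.
(c): fails — Rsv and Rsw but v and w have no common successor.
Valid on: (a).

(a)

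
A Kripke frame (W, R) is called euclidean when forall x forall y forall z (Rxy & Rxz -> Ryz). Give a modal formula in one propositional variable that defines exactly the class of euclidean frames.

The condition is the Euclidean property. The 5 schema ◇p → □◇p defines it.
Suppose ◇p→□◇p is valid. Take Rxy, Rxz and set V(p)={y}. Then ◇p at x, so □◇p at x, so ◇p at z, so some w with Rzw has p; w=y, i.e. Rzy. By symmetry of the argument, Ryz.

◇p → □◇p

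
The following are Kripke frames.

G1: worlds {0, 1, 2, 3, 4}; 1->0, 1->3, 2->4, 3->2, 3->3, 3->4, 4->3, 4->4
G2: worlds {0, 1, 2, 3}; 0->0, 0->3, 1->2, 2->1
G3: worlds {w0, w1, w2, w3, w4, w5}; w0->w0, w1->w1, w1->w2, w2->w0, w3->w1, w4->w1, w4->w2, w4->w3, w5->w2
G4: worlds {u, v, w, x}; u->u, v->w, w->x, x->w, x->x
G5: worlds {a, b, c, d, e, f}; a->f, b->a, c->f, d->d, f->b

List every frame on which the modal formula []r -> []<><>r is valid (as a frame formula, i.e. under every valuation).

This is the axiom for a generalized confluence (Geach) condition; its first-order frame correspondent is forall x forall z (xRz -> exists w (xRw & z R^2 w)).
G1: fails — 1R0 but no w with 1Rw and 0R²w.
G2: fails — 0R3 but no w with 0Rw and 3R²w.
G3: fails — w1Rw2 but no w with w1Rw and w2R²w.
G4: ✓.
G5: fails — aRf but no w with aRw and fR²w.

G4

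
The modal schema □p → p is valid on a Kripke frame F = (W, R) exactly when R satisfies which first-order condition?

Reflexivity

Suppose □p→p is valid. At any x set V(p)={w : Rxw}. Then □p holds at x, so p holds at x, i.e. Rxx.
The converse is a direct semantic check.
So the correspondent is reflexivity.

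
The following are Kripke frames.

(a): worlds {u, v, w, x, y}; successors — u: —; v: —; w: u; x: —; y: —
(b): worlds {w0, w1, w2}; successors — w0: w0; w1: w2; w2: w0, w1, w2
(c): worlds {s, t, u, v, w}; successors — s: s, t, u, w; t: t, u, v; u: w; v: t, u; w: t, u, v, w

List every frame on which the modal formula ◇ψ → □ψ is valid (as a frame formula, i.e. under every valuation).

(a)

Frame correspondent (Sahlqvist): ∀x ∀y ∀z (Rxy ∧ Rxz → y = z) — i.e. partial functionality.
(a): holds.
(b): fails — w2 sees both w0 and w1.
(c): fails — s sees both s and t.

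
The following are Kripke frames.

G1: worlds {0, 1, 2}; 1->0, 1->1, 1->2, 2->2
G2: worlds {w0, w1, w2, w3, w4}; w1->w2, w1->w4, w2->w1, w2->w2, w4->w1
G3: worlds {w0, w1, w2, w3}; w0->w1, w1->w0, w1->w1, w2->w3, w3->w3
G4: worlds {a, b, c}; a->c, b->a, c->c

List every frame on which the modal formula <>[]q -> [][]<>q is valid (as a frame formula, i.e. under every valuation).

The schema corresponds to a generalized confluence (Geach) condition: forall x forall y forall z ((xRy & x R^2 z) -> exists w (yRw & zRw)).
G1: fails — 1R0, 1R²0 but no w with 0Rw and 0Rw.
G2: fails — w1Rw4, w1R²w1 but no w with w4Rw and w1Rw.
G3: ✓.
G4: ✓.
Valid on: G3, G4.

G3, G4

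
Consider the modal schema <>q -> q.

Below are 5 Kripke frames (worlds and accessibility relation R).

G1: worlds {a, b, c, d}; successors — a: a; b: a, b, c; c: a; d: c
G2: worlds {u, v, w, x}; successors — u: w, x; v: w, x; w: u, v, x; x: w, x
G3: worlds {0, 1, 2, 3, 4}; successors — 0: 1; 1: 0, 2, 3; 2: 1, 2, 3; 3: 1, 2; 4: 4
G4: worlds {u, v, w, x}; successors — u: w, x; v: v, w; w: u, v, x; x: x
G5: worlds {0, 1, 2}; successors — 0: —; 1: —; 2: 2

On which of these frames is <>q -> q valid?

This is the axiom for a generalized confluence (Geach) condition; its first-order frame correspondent is forall x forall y (xRy -> exists w (y = w & x = w)).
G1: fails — bRa but a ≠ b.
G2: fails — uRw but w ≠ u.
G3: fails — 0R1 but 1 ≠ 0.
G4: fails — uRw but w ≠ u.
G5: condition met.

G5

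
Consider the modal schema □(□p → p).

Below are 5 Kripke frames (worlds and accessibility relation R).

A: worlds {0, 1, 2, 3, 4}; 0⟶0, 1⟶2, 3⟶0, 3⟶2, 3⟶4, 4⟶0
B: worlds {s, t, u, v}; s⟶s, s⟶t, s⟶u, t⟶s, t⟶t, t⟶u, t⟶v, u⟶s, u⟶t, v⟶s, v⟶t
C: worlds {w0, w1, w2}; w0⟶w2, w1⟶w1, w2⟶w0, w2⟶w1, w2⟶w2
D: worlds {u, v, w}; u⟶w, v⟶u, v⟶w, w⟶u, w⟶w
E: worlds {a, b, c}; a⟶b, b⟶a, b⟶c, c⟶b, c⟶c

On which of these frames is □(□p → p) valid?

Frame correspondent (Sahlqvist): ∀x ∀y (Rxy → Ryy) — i.e. shift-reflexivity.
A: fails — R34 but not R44.
B: fails — Rtv but not Rvv.
C: fails — Rw2w0 but not Rw0w0.
D: fails — Rwu but not Ruu.
E: fails — Rab but not Rbb.
Valid on no frame.

none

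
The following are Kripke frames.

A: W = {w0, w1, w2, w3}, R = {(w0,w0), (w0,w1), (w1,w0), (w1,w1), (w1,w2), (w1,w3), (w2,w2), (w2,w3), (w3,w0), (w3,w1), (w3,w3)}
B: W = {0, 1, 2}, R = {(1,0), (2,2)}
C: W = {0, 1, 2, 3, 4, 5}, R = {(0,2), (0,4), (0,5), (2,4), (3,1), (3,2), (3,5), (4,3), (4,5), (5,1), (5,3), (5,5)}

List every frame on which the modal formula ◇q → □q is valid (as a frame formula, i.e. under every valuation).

B

The schema corresponds to partial functionality: ∀x ∀y ∀z (Rxy ∧ Rxz → y = z).
A: fails — w0 sees both w0 and w1.
B: condition met.
C: fails — 0 sees both 2 and 4.
Valid on: B.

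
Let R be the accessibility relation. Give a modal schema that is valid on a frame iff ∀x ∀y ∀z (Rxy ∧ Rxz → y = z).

◇s → □s

A defining formula is ◇s → □s (the CD axiom).
Suppose ◇s→□s is valid. Take Rxy, Rxz and set V(s)={y}. Then ◇s at x, so □s at x, so s at z, i.e. z=y.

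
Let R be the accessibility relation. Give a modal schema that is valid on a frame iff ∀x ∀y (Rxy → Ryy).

□(□p → p)

The condition is shift-reflexivity. The T□ schema □(□p → p) defines it.
Suppose □(□p→p) is valid. Take Rxy and set V(p)={w : Ryw}. Then at y, □p holds; since □(□p→p) at x, □p→p at y, so p at y, i.e. Ryy.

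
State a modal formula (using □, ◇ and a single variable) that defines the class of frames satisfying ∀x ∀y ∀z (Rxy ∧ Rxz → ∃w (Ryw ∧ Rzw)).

◇□r → □◇r

This is convergence; the standard corresponding axiom is .2: ◇□r → □◇r.
Suppose ◇□r→□◇r is valid. Take Rxy, Rxz and set V(r)={w : Ryw}. Then □r at y so ◇□r at x, so □◇r at x, so ◇r at z, giving w with Rzw and Ryw.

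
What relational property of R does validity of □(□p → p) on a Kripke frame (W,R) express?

shift-reflexivity

This schema is the T□ axiom.
Its frame correspondent is shift-reflexivity — ∀x ∀y (Rxy → Ryy).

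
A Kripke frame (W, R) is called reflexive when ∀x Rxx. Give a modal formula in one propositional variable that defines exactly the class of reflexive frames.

□r → r

A defining formula is □r → r (the T axiom).
Suppose □r→r is valid. At any x set V(r)={w : Rxw}. Then □r holds at x, so r holds at x, i.e. Rxx.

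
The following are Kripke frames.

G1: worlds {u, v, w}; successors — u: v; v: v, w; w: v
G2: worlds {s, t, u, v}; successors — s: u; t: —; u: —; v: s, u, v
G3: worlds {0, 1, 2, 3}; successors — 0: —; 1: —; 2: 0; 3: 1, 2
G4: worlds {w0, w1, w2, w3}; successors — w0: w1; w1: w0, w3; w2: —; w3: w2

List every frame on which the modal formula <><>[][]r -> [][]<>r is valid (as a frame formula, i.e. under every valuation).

G1

Frame correspondent (Sahlqvist): forall x forall y forall z ((x R^2 y & x R^2 z) -> exists w (y R^2 w & zRw)) — i.e. a generalized confluence (Geach) condition.
G1: ✓.
G2: fails — vR²s, vR²s but no w with sR²w and sRw.
G3: fails — 3R²0, 3R²0 but no w with 0R²w and 0Rw.
G4: fails — w0R²w0, w0R²w0 but no w with w0R²w and w0Rw.
Valid on: G1.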